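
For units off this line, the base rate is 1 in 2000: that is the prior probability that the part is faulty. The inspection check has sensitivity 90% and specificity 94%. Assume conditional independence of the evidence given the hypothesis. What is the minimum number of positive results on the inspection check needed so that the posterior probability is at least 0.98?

Prior odds = 0.0005/0.9995 = 1/1999.
False-positive rate = 1 − 0.94 = 0.06; likelihood ratio of a positive = 0.9/0.06 = 15.
Target posterior odds = 0.98/0.02 = 49.
Require 15ⁿ ≥ 49 ÷ (1/1999) = 97951.
15⁴ = 50625 falls short of 97951 but 15⁵ = 759375 reaches it, so n = 5.

5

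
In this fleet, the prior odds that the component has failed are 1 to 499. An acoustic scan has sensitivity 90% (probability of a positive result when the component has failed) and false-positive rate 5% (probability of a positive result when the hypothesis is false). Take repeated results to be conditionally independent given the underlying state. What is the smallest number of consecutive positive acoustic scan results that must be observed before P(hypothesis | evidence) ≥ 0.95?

4

Prior odds = 1/499.
Likelihood ratio of a positive result = 0.9/0.05 = 18.
Target posterior odds = 0.95/0.05 = 19.
Require 18ⁿ ≥ 19 ÷ (1/499) = 9481.
18³ = 5832 falls short of 9481 but 18⁴ = 104976 reaches it, so n = 4.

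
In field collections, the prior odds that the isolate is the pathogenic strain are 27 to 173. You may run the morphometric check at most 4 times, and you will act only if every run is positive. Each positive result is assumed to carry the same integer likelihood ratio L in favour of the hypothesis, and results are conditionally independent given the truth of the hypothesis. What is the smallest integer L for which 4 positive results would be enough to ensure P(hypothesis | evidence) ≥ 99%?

6

Prior odds = 27/173.
Target odds = 0.99/0.01 = 99.
Need L⁴ ≥ 99 ÷ (27/173) = 1903/3.
5⁴ = 625 < 1903/3 ≤ 1296 = 6⁴, so L = 6.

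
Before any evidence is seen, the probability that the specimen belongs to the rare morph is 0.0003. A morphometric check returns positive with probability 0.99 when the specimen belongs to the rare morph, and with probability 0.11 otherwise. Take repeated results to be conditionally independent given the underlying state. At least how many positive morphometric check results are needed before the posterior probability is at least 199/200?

7

Prior odds: 0.0003 ÷ 0.9997 = 3/9997.
Likelihood ratio of a positive result = 0.99/0.11 = 9.
Target posterior odds = 0.995/0.005 = 199.
Require 9ⁿ ≥ 199 ÷ (3/9997) = 1989403/3.
9⁶ = 531441 falls short of 1989403/3 but 9⁷ = 4782969 reaches it, so n = 7.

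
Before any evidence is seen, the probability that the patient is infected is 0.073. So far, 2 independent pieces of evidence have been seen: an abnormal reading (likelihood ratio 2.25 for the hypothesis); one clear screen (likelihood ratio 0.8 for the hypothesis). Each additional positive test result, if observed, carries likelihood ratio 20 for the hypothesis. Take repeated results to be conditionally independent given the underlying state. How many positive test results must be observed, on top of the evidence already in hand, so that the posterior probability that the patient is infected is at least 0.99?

Prior odds = 0.073/0.927 = 73/927.
Combined Bayes factor of the evidence already in hand = 2.25 × 0.8 = 1.8.
Odds after that evidence = (73/927) × 1.8 = 73/515.
Target odds = 0.99/0.01 = 99.
Need 20ⁿ ≥ 99 ÷ (73/515) = 50985/73.
20² = 400 falls short of 50985/73 but 20³ = 8000 reaches it, so n = 3.

3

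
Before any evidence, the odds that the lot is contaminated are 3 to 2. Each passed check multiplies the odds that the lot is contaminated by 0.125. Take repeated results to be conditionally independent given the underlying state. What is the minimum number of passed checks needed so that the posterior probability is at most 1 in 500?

4

Prior odds = 1.5.
Likelihood ratio per passed check = 0.125.
Target posterior odds = 0.002/0.998 = 1/499.
Need 1.5 × 0.125ⁿ ≤ 1/499, i.e. 0.125ⁿ ≤ 2/1497.
0.125³ = 0.001953125 is still above 2/1497 but 0.125⁴ = 1/4096 is at or below it, so n = 4.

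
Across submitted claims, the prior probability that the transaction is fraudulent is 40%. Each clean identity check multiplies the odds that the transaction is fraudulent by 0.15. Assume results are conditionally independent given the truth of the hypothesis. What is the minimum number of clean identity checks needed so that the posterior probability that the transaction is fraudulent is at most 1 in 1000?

4

Prior odds: 0.4 ÷ 0.6 = 2/3.
Likelihood ratio per clean identity check = 0.15.
Target posterior odds = 0.001/0.999 = 1/999.
Require 0.15ⁿ ≤ 1/999 ÷ (2/3) = 1/666.
0.15³ = 0.003375 is still above 1/666 but 0.15⁴ = 81/160000 is at or below it, so n = 4.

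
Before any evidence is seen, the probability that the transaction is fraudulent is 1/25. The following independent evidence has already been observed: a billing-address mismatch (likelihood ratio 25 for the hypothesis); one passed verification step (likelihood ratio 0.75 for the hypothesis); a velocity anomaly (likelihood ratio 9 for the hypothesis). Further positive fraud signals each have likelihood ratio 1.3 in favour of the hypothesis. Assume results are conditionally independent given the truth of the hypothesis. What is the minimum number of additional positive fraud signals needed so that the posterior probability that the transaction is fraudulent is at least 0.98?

Prior odds = 0.04/0.96 = 1/24.
Combined Bayes factor of the evidence already in hand = 25 × 0.75 × 9 = 168.75.
Odds after that evidence = (1/24) × 168.75 = 7.03125.
Target odds = 0.98/0.02 = 49.
Need 1.3ⁿ ≥ 49 ÷ 7.03125 = 1568/225.
1.3⁷ = 62748517/10000000 falls short of 1568/225 but 1.3⁸ = 815730721/100000000 reaches it, so n = 8.

8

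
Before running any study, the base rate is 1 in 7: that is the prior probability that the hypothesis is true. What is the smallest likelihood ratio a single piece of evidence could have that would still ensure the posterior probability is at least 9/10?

Prior odds = (1/7)/(6/7) = 1/6.
Target odds = 0.9/0.1 = 9.
Required Bayes factor = 9 ÷ (1/6) = 54.

54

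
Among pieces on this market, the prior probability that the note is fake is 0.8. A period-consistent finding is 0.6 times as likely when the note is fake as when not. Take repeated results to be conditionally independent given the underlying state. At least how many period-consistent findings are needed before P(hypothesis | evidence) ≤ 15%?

Prior odds: 0.8 ÷ 0.2 = 4.
Likelihood ratio per period-consistent finding = 0.6.
Target posterior odds = 0.15/0.85 = 3/17.
Require 0.6ⁿ ≤ 3/17 ÷ 4 = 3/68.
0.6⁶ = 729/15625 is still above 3/68 but 0.6⁷ = 2187/78125 is at or below it, so n = 7.

7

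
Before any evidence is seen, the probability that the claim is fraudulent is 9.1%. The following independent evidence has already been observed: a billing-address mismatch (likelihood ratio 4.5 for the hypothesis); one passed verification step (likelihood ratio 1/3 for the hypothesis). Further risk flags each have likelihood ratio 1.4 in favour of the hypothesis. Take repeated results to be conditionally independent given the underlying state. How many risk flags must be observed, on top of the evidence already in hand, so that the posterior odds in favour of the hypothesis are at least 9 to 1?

13

Prior odds = 0.091/0.909 = 91/909.
Combined Bayes factor of the evidence already in hand = 4.5 × (1/3) = 1.5.
Odds after that evidence = (91/909) × 1.5 = 91/606.
Target odds = 9.
Need 1.4ⁿ ≥ 9 ÷ (91/606) = 5454/91.
1.4¹² ≈56.6939 falls short of 5454/91 but 1.4¹³ ≈79.3715 reaches it, so n = 13.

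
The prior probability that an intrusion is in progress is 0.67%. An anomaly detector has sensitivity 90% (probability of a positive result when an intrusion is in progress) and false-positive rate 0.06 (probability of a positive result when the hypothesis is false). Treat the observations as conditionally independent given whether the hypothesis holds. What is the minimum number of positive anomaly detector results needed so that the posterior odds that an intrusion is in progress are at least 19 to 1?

Prior odds: 0.0067 ÷ 0.9933 = 67/9933.
Likelihood ratio of a positive result = 0.9/0.06 = 15.
Target odds = 19.
Need (67/9933) × 15ⁿ ≥ 19, i.e. 15ⁿ ≥ 188727/67.
15² = 225 falls short of 188727/67 but 15³ = 3375 reaches it, so n = 3.

3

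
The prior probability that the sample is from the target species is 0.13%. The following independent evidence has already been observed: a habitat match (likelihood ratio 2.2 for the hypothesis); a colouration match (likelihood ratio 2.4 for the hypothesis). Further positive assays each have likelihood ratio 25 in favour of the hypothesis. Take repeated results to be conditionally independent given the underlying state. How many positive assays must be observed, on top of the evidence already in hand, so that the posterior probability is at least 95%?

Prior odds = 0.0013/0.9987 = 13/9987.
Combined Bayes factor of the evidence already in hand = 2.2 × 2.4 = 5.28.
Odds after that evidence = (13/9987) × 5.28 = 572/83225.
Target odds = 0.95/0.05 = 19.
Need 25ⁿ ≥ 19 ÷ (572/83225) = 1581275/572.
25² = 625 falls short of 1581275/572 but 25³ = 15625 reaches it, so n = 3.

3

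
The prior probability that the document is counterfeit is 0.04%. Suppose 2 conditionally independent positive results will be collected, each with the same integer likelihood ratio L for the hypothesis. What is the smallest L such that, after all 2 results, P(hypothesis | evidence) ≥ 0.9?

Prior odds = 0.0004/0.9996 = 1/2499.
Target odds = 0.9/0.1 = 9.
Need L² ≥ 9 ÷ (1/2499) = 22491.
149² = 22201 < 22491 ≤ 22500 = 150², so L = 150.

150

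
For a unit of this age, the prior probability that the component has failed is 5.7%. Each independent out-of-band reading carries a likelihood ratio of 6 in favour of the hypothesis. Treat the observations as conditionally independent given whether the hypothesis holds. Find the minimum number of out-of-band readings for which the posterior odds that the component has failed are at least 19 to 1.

Prior odds: 0.057 ÷ 0.943 = 57/943.
Likelihood ratio per out-of-band reading = 6.
Target odds = 19.
Need (57/943) × 6ⁿ ≥ 19, i.e. 6ⁿ ≥ 943/3.
6³ = 216 falls short of 943/3 but 6⁴ = 1296 reaches it, so n = 4.

4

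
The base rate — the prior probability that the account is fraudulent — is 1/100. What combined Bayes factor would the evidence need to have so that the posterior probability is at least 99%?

9801

Prior odds = 0.01/0.99 = 1/99.
Target odds = 0.99/0.01 = 99.
Required Bayes factor = 99 ÷ (1/99) = 9801.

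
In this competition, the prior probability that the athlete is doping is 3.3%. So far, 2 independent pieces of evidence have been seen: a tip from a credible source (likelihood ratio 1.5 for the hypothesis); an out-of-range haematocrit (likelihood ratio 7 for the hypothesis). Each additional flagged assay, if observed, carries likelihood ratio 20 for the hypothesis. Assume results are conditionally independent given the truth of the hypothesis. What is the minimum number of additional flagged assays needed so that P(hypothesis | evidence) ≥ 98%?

Prior odds = 0.033/0.967 = 33/967.
Combined Bayes factor of the evidence already in hand = 1.5 × 7 = 10.5.
Odds after that evidence = (33/967) × 10.5 = 693/1934.
Target odds = 0.98/0.02 = 49.
Need 20ⁿ ≥ 49 ÷ (693/1934) = 13538/99.
20¹ = 20 falls short of 13538/99 but 20² = 400 reaches it, so n = 2.

2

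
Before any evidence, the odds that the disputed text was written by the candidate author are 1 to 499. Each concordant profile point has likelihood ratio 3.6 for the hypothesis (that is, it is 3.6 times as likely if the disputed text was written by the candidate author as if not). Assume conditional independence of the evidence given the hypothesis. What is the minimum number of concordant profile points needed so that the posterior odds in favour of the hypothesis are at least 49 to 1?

8

Prior odds = 1/499.
Likelihood ratio per concordant profile point = 3.6.
Target odds = 49.
Need (1/499) × 3.6ⁿ ≥ 49, i.e. 3.6ⁿ ≥ 24451.
3.6⁷ = 612220032/78125 falls short of 24451 but 3.6⁸ ≈28211.1 reaches it, so n = 8.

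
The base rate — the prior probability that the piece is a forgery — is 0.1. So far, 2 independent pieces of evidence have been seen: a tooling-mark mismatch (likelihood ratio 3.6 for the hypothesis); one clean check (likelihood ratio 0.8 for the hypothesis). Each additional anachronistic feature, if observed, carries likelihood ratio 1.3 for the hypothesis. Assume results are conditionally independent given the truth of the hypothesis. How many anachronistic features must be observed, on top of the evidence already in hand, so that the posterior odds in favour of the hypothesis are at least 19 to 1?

Prior odds = 0.1/0.9 = 1/9.
Combined Bayes factor of the evidence already in hand = 3.6 × 0.8 = 2.88.
Odds after that evidence = (1/9) × 2.88 = 0.32.
Target odds = 19.
Need 1.3ⁿ ≥ 19 ÷ 0.32 = 59.375.
1.3¹⁵ ≈51.1859 falls short of 59.375 but 1.3¹⁶ ≈66.5417 reaches it, so n = 16.

16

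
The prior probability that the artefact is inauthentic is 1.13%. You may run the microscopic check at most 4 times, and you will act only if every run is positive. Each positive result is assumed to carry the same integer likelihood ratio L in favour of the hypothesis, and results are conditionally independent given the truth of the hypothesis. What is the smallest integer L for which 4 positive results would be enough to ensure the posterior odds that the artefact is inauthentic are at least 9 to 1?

Prior odds = 0.0113/0.9887 = 113/9887.
Target odds = 9.
Need L⁴ ≥ 9 ÷ (113/9887) = 88983/113.
5⁴ = 625 < 88983/113 ≤ 1296 = 6⁴, so L = 6.

6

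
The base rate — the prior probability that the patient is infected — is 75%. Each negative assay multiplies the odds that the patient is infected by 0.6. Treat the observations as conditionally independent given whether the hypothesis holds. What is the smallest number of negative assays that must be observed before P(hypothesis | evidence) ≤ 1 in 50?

10

Prior odds = 0.75/0.25 = 3.
Likelihood ratio per negative assay = 0.6.
Target posterior odds = 0.02/0.98 = 1/49.
Need 3 × 0.6ⁿ ≤ 1/49, i.e. 0.6ⁿ ≤ 1/147.
0.6⁹ = 19683/1953125 is still above 1/147 but 0.6¹⁰ = 59049/9765625 is at or below it, so n = 10.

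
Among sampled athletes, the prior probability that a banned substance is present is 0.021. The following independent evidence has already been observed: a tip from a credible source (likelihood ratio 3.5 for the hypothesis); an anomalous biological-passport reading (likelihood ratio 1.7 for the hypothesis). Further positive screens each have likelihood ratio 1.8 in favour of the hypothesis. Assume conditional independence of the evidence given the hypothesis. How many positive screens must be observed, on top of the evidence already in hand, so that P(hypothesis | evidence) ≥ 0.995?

13

Prior odds = 0.021/0.979 = 21/979.
Combined Bayes factor of the evidence already in hand = 3.5 × 1.7 = 5.95.
Odds after that evidence = (21/979) × 5.95 = 2499/19580.
Target odds = 0.995/0.005 = 199.
Need 1.8ⁿ ≥ 199 ÷ (2499/19580) = 3896420/2499.
1.8¹² ≈1156.83 falls short of 3896420/2499 but 1.8¹³ ≈2082.3 reaches it, so n = 13.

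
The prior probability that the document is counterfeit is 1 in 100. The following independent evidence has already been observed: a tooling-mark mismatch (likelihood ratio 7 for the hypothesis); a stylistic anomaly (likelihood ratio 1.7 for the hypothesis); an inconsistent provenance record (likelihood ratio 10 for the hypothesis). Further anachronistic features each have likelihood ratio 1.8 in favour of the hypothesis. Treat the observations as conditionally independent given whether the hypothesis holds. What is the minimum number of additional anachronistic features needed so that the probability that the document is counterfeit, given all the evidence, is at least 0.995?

9

Prior odds = 0.01/0.99 = 1/99.
Combined Bayes factor of the evidence already in hand = 7 × 1.7 × 10 = 119.
Odds after that evidence = (1/99) × 119 = 119/99.
Target odds = 0.995/0.005 = 199.
Need 1.8ⁿ ≥ 199 ÷ (119/99) = 19701/119.
1.8⁸ = 43046721/390625 falls short of 19701/119 but 1.8⁹ = 387420489/1953125 reaches it, so n = 9.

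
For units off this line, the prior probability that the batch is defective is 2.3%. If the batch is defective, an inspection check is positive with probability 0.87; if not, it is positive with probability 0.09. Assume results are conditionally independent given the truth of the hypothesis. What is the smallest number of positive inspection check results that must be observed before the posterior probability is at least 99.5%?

4

Prior odds = 0.023/0.977 = 23/977.
Likelihood ratio of a positive = 0.87/0.09 = 29/3.
Target posterior odds = 0.995/0.005 = 199.
Need (23/977) × (29/3)ⁿ ≥ 199, i.e. (29/3)ⁿ ≥ 194423/23.
(29/3)³ = 24389/27 falls short of 194423/23 but (29/3)⁴ = 707281/81 reaches it, so n = 4.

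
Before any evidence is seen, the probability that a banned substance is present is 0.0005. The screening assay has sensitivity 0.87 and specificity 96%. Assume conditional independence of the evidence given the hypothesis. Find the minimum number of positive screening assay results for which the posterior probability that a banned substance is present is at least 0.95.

4

Prior odds: 0.0005 ÷ 0.9995 = 1/1999.
False-positive rate = 1 − 0.96 = 0.04; likelihood ratio of a positive = 0.87/0.04 = 21.75.
Target posterior odds = 0.95/0.05 = 19.
Need (1/1999) × 21.75ⁿ ≥ 19, i.e. 21.75ⁿ ≥ 37981.
21.75³ = 658503/64 falls short of 37981 but 21.75⁴ = 57289761/256 reaches it, so n = 4.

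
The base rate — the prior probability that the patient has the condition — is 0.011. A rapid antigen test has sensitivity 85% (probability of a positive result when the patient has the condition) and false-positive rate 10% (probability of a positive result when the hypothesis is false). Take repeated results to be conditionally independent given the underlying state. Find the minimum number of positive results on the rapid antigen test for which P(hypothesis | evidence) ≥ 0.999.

Prior odds: 0.011 ÷ 0.989 = 11/989.
Likelihood ratio of a positive result = 0.85/0.1 = 8.5.
Target posterior odds = 0.999/0.001 = 999.
Require 8.5ⁿ ≥ 999 ÷ (11/989) = 988011/11.
8.5⁵ = 44370.53125 falls short of 988011/11 but 8.5⁶ = 24137569/64 reaches it, so n = 6.

6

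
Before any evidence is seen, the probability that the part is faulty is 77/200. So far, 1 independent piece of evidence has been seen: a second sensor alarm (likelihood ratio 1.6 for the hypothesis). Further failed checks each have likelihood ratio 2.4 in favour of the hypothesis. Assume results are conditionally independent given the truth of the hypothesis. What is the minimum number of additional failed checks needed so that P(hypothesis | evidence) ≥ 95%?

Prior odds = 0.385/0.615 = 77/123.
Bayes factor of the evidence already in hand = 1.6.
Odds after that evidence = (77/123) × 1.6 = 616/615.
Target odds = 0.95/0.05 = 19.
Need 2.4ⁿ ≥ 19 ÷ (616/615) = 11685/616.
2.4³ = 13.824 falls short of 11685/616 but 2.4⁴ = 33.1776 reaches it, so n = 4.

4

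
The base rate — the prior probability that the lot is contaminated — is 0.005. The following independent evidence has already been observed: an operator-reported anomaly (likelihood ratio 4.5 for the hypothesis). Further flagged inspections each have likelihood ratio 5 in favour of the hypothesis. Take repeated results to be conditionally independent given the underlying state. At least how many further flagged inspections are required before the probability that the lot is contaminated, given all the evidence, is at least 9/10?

4

Prior odds = 0.005/0.995 = 1/199.
Bayes factor of the evidence already in hand = 4.5.
Odds after that evidence = (1/199) × 4.5 = 9/398.
Target odds = 0.9/0.1 = 9.
Need 5ⁿ ≥ 9 ÷ (9/398) = 398.
5³ = 125 falls short of 398 but 5⁴ = 625 reaches it, so n = 4.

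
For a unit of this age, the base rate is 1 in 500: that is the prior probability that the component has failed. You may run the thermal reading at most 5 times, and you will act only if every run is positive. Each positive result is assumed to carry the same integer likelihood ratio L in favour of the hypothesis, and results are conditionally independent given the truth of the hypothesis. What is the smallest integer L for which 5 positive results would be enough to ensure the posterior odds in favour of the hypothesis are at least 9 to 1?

6

Prior odds = 0.002/0.998 = 1/499.
Target odds = 9.
Need L⁵ ≥ 9 ÷ (1/499) = 4491.
5⁵ = 3125 < 4491 ≤ 7776 = 6⁵, so L = 6.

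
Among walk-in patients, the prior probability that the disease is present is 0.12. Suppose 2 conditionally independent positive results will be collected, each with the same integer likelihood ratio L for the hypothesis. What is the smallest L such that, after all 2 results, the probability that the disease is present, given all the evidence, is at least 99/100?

Prior odds = 0.12/0.88 = 3/22.
Target odds = 0.99/0.01 = 99.
Need L² ≥ 99 ÷ (3/22) = 726.
26² = 676 < 726 ≤ 729 = 27², so L = 27.

27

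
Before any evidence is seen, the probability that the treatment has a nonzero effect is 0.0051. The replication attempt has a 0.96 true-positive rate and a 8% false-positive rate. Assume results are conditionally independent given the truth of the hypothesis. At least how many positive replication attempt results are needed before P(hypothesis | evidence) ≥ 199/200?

Prior odds = 0.0051/0.9949 = 51/9949.
Likelihood ratio of a positive result = 0.96/0.08 = 12.
Target posterior odds = 0.995/0.005 = 199.
Require 12ⁿ ≥ 199 ÷ (51/9949) = 1979851/51.
12⁴ = 20736 falls short of 1979851/51 but 12⁵ = 248832 reaches it, so n = 5.

5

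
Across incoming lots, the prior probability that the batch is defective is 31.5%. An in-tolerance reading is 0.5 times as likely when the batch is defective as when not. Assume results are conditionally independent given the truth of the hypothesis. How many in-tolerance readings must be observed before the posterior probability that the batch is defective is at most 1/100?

Prior odds: 0.315 ÷ 0.685 = 63/137.
Likelihood ratio per in-tolerance reading = 0.5.
Target posterior odds = 0.01/0.99 = 1/99.
Need (63/137) × 0.5ⁿ ≤ 1/99, i.e. 0.5ⁿ ≤ 137/6237.
0.5⁵ = 0.03125 is still above 137/6237 but 0.5⁶ = 0.015625 is at or below it, so n = 6.

6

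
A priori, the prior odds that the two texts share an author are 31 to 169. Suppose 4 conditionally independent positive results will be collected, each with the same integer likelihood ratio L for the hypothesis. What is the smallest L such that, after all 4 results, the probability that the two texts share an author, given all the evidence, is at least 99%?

5

Prior odds = 31/169.
Target odds = 0.99/0.01 = 99.
Need L⁴ ≥ 99 ÷ (31/169) = 16731/31.
4⁴ = 256 < 16731/31 ≤ 625 = 5⁴, so L = 5.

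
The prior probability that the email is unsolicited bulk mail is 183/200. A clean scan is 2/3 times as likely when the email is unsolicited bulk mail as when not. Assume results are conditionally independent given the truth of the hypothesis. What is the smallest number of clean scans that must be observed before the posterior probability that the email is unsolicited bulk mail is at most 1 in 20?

Prior odds = 0.915/0.085 = 183/17.
Likelihood ratio per clean scan = 2/3.
Target posterior odds = 0.05/0.95 = 1/19.
Need (183/17) × (2/3)ⁿ ≤ 1/19, i.e. (2/3)ⁿ ≤ 17/3477.
(2/3)¹³ = 8192/1594323 is still above 17/3477 but (2/3)¹⁴ = 16384/4782969 is at or below it, so n = 14.

14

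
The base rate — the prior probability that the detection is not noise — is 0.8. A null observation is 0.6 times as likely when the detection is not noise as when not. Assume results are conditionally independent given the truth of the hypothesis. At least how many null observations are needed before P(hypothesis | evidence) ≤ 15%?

7

Prior odds: 0.8 ÷ 0.2 = 4.
Likelihood ratio per null observation = 0.6.
Target odds: 0.15 ÷ 0.85 = 3/17.
Require 0.6ⁿ ≤ 3/17 ÷ 4 = 3/68.
0.6⁶ = 729/15625 is still above 3/68 but 0.6⁷ = 2187/78125 is at or below it, so n = 7.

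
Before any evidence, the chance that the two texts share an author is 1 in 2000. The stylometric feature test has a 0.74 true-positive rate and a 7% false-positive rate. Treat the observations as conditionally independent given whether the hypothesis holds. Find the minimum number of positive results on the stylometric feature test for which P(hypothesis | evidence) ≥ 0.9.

Prior odds: 0.0005 ÷ 0.9995 = 1/1999.
Likelihood ratio of a positive result = 0.74/0.07 = 74/7.
Target posterior odds = 0.9/0.1 = 9.
Require (74/7)ⁿ ≥ 9 ÷ (1/1999) = 17991.
(74/7)⁴ = 29986576/2401 falls short of 17991 but (74/7)⁵ ≈132029 reaches it, so n = 5.

5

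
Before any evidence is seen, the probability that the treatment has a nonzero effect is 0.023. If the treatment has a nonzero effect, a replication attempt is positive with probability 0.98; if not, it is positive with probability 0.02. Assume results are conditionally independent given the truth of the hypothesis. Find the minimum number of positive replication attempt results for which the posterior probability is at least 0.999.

Prior odds = 0.023/0.977 = 23/977.
Likelihood ratio of a positive = 0.98/0.02 = 49.
Target odds: 0.999 ÷ 0.001 = 999.
Need (23/977) × 49ⁿ ≥ 999, i.e. 49ⁿ ≥ 976023/23.
49² = 2401 falls short of 976023/23 but 49³ = 117649 reaches it, so n = 3.

3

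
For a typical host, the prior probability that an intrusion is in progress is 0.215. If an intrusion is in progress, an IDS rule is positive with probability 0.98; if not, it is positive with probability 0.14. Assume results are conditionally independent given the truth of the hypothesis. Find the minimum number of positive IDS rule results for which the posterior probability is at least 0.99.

4

Prior odds = 0.215/0.785 = 43/157.
Likelihood ratio of a positive = 0.98/0.14 = 7.
Target odds: 0.99 ÷ 0.01 = 99.
Need (43/157) × 7ⁿ ≥ 99, i.e. 7ⁿ ≥ 15543/43.
7³ = 343 falls short of 15543/43 but 7⁴ = 2401 reaches it, so n = 4.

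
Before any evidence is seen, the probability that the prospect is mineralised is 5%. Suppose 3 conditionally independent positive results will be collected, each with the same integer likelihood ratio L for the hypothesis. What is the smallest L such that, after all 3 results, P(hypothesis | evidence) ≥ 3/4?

Prior odds = 0.05/0.95 = 1/19.
Target odds = 0.75/0.25 = 3.
Need L³ ≥ 3 ÷ (1/19) = 57.
3³ = 27 < 57 ≤ 64 = 4³, so L = 4.

4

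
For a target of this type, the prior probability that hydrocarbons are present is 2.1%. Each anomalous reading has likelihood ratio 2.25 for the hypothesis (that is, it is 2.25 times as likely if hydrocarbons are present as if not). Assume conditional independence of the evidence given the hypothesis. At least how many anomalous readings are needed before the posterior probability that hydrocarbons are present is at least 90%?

Prior odds: 0.021 ÷ 0.979 = 21/979.
Likelihood ratio per anomalous reading = 2.25.
Target odds: 0.9 ÷ 0.1 = 9.
Need (21/979) × 2.25ⁿ ≥ 9, i.e. 2.25ⁿ ≥ 2937/7.
2.25⁷ = 4782969/16384 falls short of 2937/7 but 2.25⁸ = 43046721/65536 reaches it, so n = 8.

8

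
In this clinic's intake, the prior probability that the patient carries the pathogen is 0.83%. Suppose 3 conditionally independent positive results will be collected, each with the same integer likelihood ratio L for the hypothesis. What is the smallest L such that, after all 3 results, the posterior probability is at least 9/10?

11

Prior odds = 0.0083/0.9917 = 83/9917.
Target odds = 0.9/0.1 = 9.
Need L³ ≥ 9 ÷ (83/9917) = 89253/83.
10³ = 1000 < 89253/83 ≤ 1331 = 11³, so L = 11.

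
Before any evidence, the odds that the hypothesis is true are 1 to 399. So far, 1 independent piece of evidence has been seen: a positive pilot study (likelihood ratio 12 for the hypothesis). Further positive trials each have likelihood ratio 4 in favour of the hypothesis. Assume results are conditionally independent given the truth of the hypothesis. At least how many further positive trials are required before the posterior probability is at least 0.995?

Prior odds = 1/399.
Bayes factor of the evidence already in hand = 12.
Odds after that evidence = (1/399) × 12 = 4/133.
Target odds = 0.995/0.005 = 199.
Need 4ⁿ ≥ 199 ÷ (4/133) = 6616.75.
4⁶ = 4096 falls short of 6616.75 but 4⁷ = 16384 reaches it, so n = 7.

7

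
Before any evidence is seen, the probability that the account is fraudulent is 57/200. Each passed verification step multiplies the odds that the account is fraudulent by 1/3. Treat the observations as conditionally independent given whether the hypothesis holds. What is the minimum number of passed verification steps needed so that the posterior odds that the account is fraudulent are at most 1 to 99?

4

Prior odds = 0.285/0.715 = 57/143.
Likelihood ratio per passed verification step = 1/3.
Target odds = 1/99.
Need (57/143) × (1/3)ⁿ ≤ 1/99, i.e. (1/3)ⁿ ≤ 13/513.
(1/3)³ = 1/27 is still above 13/513 but (1/3)⁴ = 1/81 is at or below it, so n = 4.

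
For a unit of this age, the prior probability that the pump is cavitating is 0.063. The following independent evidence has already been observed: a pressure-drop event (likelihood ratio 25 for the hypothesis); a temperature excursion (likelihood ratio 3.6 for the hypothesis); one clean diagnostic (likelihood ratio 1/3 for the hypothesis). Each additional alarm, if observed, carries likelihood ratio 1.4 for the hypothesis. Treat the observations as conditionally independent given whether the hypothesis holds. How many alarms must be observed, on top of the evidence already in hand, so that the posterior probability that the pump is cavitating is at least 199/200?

Prior odds = 0.063/0.937 = 63/937.
Combined Bayes factor of the evidence already in hand = 25 × 3.6 × (1/3) = 30.
Odds after that evidence = (63/937) × 30 = 1890/937.
Target odds = 0.995/0.005 = 199.
Need 1.4ⁿ ≥ 199 ÷ (1890/937) = 186463/1890.
1.4¹³ ≈79.3715 falls short of 186463/1890 but 1.4¹⁴ ≈111.12 reaches it, so n = 14.

14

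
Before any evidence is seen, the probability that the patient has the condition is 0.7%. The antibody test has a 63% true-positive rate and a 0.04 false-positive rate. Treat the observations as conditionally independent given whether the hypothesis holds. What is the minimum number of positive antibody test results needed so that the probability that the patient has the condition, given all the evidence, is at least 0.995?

4

Prior odds: 0.007 ÷ 0.993 = 7/993.
Likelihood ratio of a positive result = 0.63/0.04 = 15.75.
Target posterior odds = 0.995/0.005 = 199.
Need (7/993) × 15.75ⁿ ≥ 199, i.e. 15.75ⁿ ≥ 197607/7.
15.75³ = 3906.984375 falls short of 197607/7 but 15.75⁴ = 15752961/256 reaches it, so n = 4.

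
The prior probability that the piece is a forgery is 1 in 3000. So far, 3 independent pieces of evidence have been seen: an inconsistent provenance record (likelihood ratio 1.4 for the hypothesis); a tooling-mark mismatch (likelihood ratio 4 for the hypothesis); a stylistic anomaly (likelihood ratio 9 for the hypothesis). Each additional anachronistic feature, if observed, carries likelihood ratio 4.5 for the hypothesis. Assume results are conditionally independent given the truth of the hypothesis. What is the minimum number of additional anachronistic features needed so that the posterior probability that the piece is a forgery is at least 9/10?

Prior odds = (1/3000)/(2999/3000) = 1/2999.
Combined Bayes factor of the evidence already in hand = 1.4 × 4 × 9 = 50.4.
Odds after that evidence = (1/2999) × 50.4 = 252/14995.
Target odds = 0.9/0.1 = 9.
Need 4.5ⁿ ≥ 9 ÷ (252/14995) = 14995/28.
4.5⁴ = 410.0625 falls short of 14995/28 but 4.5⁵ = 1845.28125 reaches it, so n = 5.

5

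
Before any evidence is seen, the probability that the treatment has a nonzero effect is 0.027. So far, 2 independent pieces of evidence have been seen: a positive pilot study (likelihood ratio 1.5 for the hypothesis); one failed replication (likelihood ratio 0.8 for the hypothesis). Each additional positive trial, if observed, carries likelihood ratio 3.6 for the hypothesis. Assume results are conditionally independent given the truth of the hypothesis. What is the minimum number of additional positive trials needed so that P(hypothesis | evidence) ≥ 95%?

5

Prior odds = 0.027/0.973 = 27/973.
Combined Bayes factor of the evidence already in hand = 1.5 × 0.8 = 1.2.
Odds after that evidence = (27/973) × 1.2 = 162/4865.
Target odds = 0.95/0.05 = 19.
Need 3.6ⁿ ≥ 19 ÷ (162/4865) = 92435/162.
3.6⁴ = 167.9616 falls short of 92435/162 but 3.6⁵ = 604.66176 reaches it, so n = 5.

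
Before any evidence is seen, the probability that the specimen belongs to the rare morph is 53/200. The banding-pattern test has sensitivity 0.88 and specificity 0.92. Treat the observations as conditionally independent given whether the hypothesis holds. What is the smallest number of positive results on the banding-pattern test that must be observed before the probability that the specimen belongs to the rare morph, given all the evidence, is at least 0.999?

Prior odds = 0.265/0.735 = 53/147.
False-positive rate = 1 − 0.92 = 0.08; likelihood ratio of a positive = 0.88/0.08 = 11.
Target posterior odds = 0.999/0.001 = 999.
Require 11ⁿ ≥ 999 ÷ (53/147) = 146853/53.
11³ = 1331 falls short of 146853/53 but 11⁴ = 14641 reaches it, so n = 4.

4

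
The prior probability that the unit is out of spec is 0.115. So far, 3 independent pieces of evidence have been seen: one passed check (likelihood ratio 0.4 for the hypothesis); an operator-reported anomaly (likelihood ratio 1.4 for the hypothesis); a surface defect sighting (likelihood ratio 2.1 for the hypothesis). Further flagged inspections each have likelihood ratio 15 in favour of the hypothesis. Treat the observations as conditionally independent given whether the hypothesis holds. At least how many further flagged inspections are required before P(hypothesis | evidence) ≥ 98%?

Prior odds = 0.115/0.885 = 23/177.
Combined Bayes factor of the evidence already in hand = 0.4 × 1.4 × 2.1 = 1.176.
Odds after that evidence = (23/177) × 1.176 = 1127/7375.
Target odds = 0.98/0.02 = 49.
Need 15ⁿ ≥ 49 ÷ (1127/7375) = 7375/23.
15² = 225 falls short of 7375/23 but 15³ = 3375 reaches it, so n = 3.

3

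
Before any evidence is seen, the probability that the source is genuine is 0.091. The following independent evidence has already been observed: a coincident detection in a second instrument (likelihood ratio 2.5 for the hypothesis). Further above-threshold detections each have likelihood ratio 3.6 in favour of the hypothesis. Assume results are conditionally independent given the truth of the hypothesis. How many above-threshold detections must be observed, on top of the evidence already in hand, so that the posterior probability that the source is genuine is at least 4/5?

3

Prior odds = 0.091/0.909 = 91/909.
Bayes factor of the evidence already in hand = 2.5.
Odds after that evidence = (91/909) × 2.5 = 455/1818.
Target odds = 0.8/0.2 = 4.
Need 3.6ⁿ ≥ 4 ÷ (455/1818) = 7272/455.
3.6² = 12.96 falls short of 7272/455 but 3.6³ = 46.656 reaches it, so n = 3.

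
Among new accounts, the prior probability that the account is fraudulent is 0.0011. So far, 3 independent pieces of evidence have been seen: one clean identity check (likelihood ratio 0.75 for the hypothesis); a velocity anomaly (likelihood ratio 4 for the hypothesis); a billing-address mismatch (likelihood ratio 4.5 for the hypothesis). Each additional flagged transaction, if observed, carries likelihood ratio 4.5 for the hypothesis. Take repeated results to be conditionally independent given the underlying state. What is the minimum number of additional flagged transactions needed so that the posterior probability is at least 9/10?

5

Prior odds = 0.0011/0.9989 = 11/9989.
Combined Bayes factor of the evidence already in hand = 0.75 × 4 × 4.5 = 13.5.
Odds after that evidence = (11/9989) × 13.5 = 297/19978.
Target odds = 0.9/0.1 = 9.
Need 4.5ⁿ ≥ 9 ÷ (297/19978) = 19978/33.
4.5⁴ = 410.0625 falls short of 19978/33 but 4.5⁵ = 1845.28125 reaches it, so n = 5.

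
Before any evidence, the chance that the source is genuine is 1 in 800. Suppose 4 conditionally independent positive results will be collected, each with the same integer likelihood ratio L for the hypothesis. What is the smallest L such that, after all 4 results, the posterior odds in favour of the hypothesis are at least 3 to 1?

7

Prior odds = 0.00125/0.99875 = 1/799.
Target odds = 3.
Need L⁴ ≥ 3 ÷ (1/799) = 2397.
6⁴ = 1296 < 2397 ≤ 2401 = 7⁴, so L = 7.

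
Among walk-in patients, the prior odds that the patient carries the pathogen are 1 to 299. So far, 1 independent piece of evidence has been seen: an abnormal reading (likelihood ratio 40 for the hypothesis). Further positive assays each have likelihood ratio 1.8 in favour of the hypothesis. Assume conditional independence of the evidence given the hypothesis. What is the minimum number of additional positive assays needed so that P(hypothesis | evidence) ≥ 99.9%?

16

Prior odds = 1/299.
Bayes factor of the evidence already in hand = 40.
Odds after that evidence = (1/299) × 40 = 40/299.
Target odds = 0.999/0.001 = 999.
Need 1.8ⁿ ≥ 999 ÷ (40/299) = 7467.525.
1.8¹⁵ ≈6746.64 falls short of 7467.525 but 1.8¹⁶ ≈12144 reaches it, so n = 16.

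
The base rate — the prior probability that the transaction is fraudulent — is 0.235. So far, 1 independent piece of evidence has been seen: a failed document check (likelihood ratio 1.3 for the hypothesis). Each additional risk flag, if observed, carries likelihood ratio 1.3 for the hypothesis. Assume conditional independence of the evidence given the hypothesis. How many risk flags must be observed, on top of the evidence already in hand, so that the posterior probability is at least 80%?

Prior odds = 0.235/0.765 = 47/153.
Bayes factor of the evidence already in hand = 1.3.
Odds after that evidence = (47/153) × 1.3 = 611/1530.
Target odds = 0.8/0.2 = 4.
Need 1.3ⁿ ≥ 4 ÷ (611/1530) = 6120/611.
1.3⁸ = 815730721/100000000 falls short of 6120/611 but 1.3⁹ ≈10.6045 reaches it, so n = 9.

9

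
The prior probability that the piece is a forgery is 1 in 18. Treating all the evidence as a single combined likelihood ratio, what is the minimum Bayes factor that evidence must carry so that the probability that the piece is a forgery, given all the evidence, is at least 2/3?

Prior odds = (1/18)/(17/18) = 1/17.
Target odds = (2/3)/(1/3) = 2.
Required Bayes factor = 2 ÷ (1/17) = 34.

34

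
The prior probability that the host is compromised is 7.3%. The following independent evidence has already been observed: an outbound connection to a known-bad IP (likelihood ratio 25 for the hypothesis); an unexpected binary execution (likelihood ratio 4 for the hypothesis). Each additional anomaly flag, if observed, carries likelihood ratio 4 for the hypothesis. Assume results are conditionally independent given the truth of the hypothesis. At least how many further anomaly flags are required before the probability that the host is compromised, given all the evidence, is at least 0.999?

Prior odds = 0.073/0.927 = 73/927.
Combined Bayes factor of the evidence already in hand = 25 × 4 = 100.
Odds after that evidence = (73/927) × 100 = 7300/927.
Target odds = 0.999/0.001 = 999.
Need 4ⁿ ≥ 999 ÷ (7300/927) = 926073/7300.
4³ = 64 falls short of 926073/7300 but 4⁴ = 256 reaches it, so n = 4.

4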